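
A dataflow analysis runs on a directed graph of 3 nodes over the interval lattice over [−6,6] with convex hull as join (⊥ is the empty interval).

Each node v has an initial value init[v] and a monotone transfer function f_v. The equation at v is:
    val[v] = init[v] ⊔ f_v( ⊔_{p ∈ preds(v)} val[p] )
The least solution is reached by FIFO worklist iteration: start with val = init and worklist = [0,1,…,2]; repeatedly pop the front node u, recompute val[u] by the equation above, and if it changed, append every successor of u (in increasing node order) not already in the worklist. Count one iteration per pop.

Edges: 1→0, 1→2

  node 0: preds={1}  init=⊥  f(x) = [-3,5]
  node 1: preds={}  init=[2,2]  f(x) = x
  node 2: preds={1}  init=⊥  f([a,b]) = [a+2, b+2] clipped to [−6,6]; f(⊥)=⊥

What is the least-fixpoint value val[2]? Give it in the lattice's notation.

[4,4]

Worklist (3 pops):
  #1 pop 0: in=[2,2] → [-3,5] (was ⊥); enqueue []
  #2 pop 1: in=⊥ → [2,2] (no change)
  #3 pop 2: in=[2,2] → [4,4] (was ⊥); enqueue []

Fixpoint:
  val[0] = [-3,5]
  val[1] = [2,2]
  val[2] = [4,4]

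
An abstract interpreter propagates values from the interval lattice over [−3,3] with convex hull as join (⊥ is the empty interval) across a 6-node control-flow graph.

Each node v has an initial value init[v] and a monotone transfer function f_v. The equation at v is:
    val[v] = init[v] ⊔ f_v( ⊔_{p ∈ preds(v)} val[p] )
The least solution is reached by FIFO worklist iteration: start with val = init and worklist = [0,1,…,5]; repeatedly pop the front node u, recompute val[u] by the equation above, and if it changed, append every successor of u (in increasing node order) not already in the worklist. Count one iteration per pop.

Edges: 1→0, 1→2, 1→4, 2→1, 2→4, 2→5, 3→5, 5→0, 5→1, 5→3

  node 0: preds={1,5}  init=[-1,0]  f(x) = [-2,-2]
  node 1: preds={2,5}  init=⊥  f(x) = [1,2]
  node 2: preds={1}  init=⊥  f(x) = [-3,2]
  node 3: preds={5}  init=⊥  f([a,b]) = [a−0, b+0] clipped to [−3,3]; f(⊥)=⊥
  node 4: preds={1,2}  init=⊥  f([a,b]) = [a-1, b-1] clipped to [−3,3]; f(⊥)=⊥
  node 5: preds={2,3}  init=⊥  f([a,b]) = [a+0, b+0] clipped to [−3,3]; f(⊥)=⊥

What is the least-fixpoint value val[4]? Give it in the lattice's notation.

[-3,1]

Worklist (10 pops):
  #1 pop 0: in=⊥ → [-2,0] (was [-1,0]); enqueue []
  #2 pop 1: in=⊥ → [1,2] (was ⊥); enqueue [0]
  #3 pop 2: in=[1,2] → [-3,2] (was ⊥); enqueue [1]
  #4 pop 3: in=⊥ → ⊥ (no change)
  #5 pop 4: in=[-3,2] → [-3,1] (was ⊥); enqueue []
  #6 pop 5: in=[-3,2] → [-3,2] (was ⊥); enqueue [3]
  #7 pop 0: in=[-3,2] → [-2,0] (no change)
  #8 pop 1: in=[-3,2] → [1,2] (no change)
  #9 pop 3: in=[-3,2] → [-3,2] (was ⊥); enqueue [5]
  #10 pop 5: in=[-3,2] → [-3,2] (no change)

Fixpoint:
  val[0] = [-2,0]
  val[1] = [1,2]
  val[2] = [-3,2]
  val[3] = [-3,2]
  val[4] = [-3,1]
  val[5] = [-3,2]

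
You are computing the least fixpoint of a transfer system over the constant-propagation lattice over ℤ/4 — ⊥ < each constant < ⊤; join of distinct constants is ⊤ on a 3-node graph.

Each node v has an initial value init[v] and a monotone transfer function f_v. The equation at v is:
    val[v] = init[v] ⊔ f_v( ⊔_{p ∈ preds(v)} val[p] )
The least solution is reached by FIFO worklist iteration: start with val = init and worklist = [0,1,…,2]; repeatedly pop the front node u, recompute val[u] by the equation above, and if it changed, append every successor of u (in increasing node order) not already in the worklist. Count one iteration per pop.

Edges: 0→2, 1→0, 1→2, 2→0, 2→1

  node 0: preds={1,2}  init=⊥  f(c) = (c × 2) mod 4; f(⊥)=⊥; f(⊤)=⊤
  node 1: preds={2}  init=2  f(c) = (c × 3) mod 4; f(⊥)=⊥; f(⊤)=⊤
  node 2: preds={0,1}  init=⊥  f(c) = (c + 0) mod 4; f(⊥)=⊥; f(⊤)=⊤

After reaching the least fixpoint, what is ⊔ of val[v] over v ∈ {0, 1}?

Iteration log — 7 steps:
  step 1. node 0  ⊔preds=2  new=0  old=⊥  +wl: 
  step 2. node 1  ⊔preds=⊥  new=2  stable
  step 3. node 2  ⊔preds=⊤  new=⊤  old=⊥  +wl: 0,1
  step 4. node 0  ⊔preds=⊤  new=⊤  old=0  +wl: 2
  step 5. node 1  ⊔preds=⊤  new=⊤  old=2  +wl: 0
  step 6. node 2  ⊔preds=⊤  new=⊤  stable
  step 7. node 0  ⊔preds=⊤  new=⊤  stable

Least fixpoint reached:
  node 0: ⊤
  node 1: ⊤
  node 2: ⊤

⊤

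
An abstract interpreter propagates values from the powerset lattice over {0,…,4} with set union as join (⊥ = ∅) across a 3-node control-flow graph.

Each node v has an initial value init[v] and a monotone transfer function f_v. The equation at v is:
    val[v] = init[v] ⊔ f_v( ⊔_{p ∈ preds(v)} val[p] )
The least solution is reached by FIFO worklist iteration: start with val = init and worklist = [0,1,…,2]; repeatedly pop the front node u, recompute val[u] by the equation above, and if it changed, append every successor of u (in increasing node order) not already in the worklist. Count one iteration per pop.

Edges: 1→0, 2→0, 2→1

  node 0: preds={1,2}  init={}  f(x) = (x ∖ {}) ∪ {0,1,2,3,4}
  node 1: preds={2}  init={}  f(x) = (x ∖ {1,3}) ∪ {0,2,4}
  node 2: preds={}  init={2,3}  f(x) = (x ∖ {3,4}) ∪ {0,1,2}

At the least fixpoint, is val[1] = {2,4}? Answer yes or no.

Trace (5 dequeues):
  [1] u=0 | in {2,3} | out {0,1,2,3,4} | prev {} | push {}
  [2] u=1 | in {2,3} | out {0,2,4} | prev {} | push {0}
  [3] u=2 | in {} | out {0,1,2,3} | prev {2,3} | push {1}
  [4] u=0 | in {0,1,2,3,4} | out {0,1,2,3,4} | ==
  [5] u=1 | in {0,1,2,3} | out {0,2,4} | ==

Converged values:
  [0] {0,1,2,3,4}
  [1] {0,2,4}
  [2] {0,1,2,3}

no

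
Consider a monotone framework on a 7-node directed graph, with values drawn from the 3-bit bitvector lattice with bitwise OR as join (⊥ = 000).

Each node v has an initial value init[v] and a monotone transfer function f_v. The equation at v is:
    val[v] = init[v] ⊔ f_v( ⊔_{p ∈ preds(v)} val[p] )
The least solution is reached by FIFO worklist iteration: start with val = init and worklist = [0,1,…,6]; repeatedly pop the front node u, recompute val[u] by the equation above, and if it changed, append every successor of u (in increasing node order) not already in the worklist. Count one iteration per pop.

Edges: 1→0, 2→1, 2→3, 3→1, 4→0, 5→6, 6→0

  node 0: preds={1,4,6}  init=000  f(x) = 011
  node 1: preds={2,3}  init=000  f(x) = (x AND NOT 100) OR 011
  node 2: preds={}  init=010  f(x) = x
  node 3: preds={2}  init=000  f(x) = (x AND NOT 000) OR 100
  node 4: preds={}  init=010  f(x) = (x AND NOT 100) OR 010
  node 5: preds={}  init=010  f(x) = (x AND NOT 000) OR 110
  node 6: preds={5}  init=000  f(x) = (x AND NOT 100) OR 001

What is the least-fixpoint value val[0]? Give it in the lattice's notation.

Trace (9 dequeues):
  [1] u=0 | in 010 | out 011 | prev 000 | push {}
  [2] u=1 | in 010 | out 011 | prev 000 | push {0}
  [3] u=2 | in 000 | out 010 | ==
  [4] u=3 | in 010 | out 110 | prev 000 | push {1}
  [5] u=4 | in 000 | out 010 | ==
  [6] u=5 | in 000 | out 110 | prev 010 | push {}
  [7] u=6 | in 110 | out 011 | prev 000 | push {}
  [8] u=0 | in 011 | out 011 | ==
  [9] u=1 | in 110 | out 011 | ==

Converged values:
  [0] 011
  [1] 011
  [2] 010
  [3] 110
  [4] 010
  [5] 110
  [6] 011

011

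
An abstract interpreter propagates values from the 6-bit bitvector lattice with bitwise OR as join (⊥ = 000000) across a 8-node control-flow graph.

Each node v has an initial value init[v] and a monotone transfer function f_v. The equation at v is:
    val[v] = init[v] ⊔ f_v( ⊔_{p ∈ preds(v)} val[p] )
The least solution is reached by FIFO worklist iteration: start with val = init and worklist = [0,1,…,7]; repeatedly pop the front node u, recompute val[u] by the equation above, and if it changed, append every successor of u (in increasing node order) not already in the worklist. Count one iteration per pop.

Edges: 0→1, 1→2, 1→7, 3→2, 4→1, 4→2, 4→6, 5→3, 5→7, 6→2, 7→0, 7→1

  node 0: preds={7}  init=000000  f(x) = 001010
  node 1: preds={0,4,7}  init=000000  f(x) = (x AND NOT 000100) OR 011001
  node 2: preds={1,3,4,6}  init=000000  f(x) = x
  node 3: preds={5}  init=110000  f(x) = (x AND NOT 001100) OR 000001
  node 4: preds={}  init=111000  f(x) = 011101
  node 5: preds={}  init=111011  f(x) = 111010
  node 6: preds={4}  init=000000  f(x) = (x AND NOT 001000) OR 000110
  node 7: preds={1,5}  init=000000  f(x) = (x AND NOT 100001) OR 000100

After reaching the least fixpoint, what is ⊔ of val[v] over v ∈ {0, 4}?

Worklist (11 pops):
  #1 pop 0: in=000000 → 001010 (was 000000); enqueue []
  #2 pop 1: in=111010 → 111011 (was 000000); enqueue []
  #3 pop 2: in=111011 → 111011 (was 000000); enqueue []
  #4 pop 3: in=111011 → 110011 (was 110000); enqueue [2]
  #5 pop 4: in=000000 → 111101 (was 111000); enqueue [1]
  #6 pop 5: in=000000 → 111011 (no change)
  #7 pop 6: in=111101 → 110111 (was 000000); enqueue []
  #8 pop 7: in=111011 → 011110 (was 000000); enqueue [0]
  #9 pop 2: in=111111 → 111111 (was 111011); enqueue []
  #10 pop 1: in=111111 → 111011 (no change)
  #11 pop 0: in=011110 → 001010 (no change)

Fixpoint:
  val[0] = 001010
  val[1] = 111011
  val[2] = 111111
  val[3] = 110011
  val[4] = 111101
  val[5] = 111011
  val[6] = 110111
  val[7] = 011110

111111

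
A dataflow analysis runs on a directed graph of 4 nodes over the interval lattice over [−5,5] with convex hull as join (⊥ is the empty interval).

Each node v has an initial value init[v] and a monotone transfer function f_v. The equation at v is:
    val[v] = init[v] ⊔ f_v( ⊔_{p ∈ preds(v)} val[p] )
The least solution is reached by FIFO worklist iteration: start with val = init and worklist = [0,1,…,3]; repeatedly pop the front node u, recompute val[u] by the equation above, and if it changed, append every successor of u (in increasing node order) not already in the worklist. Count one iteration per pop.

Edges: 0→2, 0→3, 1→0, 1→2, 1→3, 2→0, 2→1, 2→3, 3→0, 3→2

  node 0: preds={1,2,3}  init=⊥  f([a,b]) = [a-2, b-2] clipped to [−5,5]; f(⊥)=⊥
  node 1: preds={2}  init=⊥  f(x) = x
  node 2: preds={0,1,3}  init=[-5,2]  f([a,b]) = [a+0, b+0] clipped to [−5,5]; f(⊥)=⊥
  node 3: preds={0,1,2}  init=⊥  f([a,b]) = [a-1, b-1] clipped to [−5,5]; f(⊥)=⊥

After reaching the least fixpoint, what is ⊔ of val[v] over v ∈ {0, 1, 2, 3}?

[-5,2]

Trace (6 dequeues):
  [1] u=0 | in [-5,2] | out [-5,0] | prev ⊥ | push {}
  [2] u=1 | in [-5,2] | out [-5,2] | prev ⊥ | push {0}
  [3] u=2 | in [-5,2] | out [-5,2] | ==
  [4] u=3 | in [-5,2] | out [-5,1] | prev ⊥ | push {2}
  [5] u=0 | in [-5,2] | out [-5,0] | ==
  [6] u=2 | in [-5,2] | out [-5,2] | ==

Converged values:
  [0] [-5,0]
  [1] [-5,2]
  [2] [-5,2]
  [3] [-5,1]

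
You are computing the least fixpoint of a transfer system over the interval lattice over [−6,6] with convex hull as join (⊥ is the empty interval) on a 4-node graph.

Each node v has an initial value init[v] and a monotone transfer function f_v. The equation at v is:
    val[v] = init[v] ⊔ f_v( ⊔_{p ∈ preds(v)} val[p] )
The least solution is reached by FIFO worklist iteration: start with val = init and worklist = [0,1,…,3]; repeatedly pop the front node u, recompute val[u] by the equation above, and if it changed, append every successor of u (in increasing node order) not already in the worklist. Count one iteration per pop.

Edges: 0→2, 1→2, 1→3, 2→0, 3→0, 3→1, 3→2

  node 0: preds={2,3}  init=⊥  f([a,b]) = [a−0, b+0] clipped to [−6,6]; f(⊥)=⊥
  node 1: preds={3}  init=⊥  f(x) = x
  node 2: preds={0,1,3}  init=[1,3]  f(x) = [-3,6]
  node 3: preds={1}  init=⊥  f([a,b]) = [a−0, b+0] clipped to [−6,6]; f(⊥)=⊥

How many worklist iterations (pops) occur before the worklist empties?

6

Trace (6 dequeues):
  [1] u=0 | in [1,3] | out [1,3] | prev ⊥ | push {}
  [2] u=1 | in ⊥ | out ⊥ | ==
  [3] u=2 | in [1,3] | out [-3,6] | prev [1,3] | push {0}
  [4] u=3 | in ⊥ | out ⊥ | ==
  [5] u=0 | in [-3,6] | out [-3,6] | prev [1,3] | push {2}
  [6] u=2 | in [-3,6] | out [-3,6] | ==

Converged values:
  [0] [-3,6]
  [1] ⊥
  [2] [-3,6]
  [3] ⊥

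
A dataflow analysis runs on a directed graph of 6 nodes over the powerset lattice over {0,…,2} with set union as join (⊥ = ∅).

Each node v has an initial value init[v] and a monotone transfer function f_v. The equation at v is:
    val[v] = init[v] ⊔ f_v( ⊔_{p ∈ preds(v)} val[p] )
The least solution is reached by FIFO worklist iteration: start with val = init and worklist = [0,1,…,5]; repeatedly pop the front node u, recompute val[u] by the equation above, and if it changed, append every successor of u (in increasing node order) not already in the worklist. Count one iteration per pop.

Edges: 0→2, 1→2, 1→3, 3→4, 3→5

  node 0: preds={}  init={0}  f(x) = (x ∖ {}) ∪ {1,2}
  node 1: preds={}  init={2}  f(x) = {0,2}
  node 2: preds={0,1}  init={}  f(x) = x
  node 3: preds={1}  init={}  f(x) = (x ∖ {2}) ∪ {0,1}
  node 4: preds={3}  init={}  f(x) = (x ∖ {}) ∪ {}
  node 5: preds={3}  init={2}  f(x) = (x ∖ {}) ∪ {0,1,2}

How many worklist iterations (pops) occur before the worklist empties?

6

Iteration log — 6 steps:
  step 1. node 0  ⊔preds={}  new={0,1,2}  old={0}  +wl: 
  step 2. node 1  ⊔preds={}  new={0,2}  old={2}  +wl: 
  step 3. node 2  ⊔preds={0,1,2}  new={0,1,2}  old={}  +wl: 
  step 4. node 3  ⊔preds={0,2}  new={0,1}  old={}  +wl: 
  step 5. node 4  ⊔preds={0,1}  new={0,1}  old={}  +wl: 
  step 6. node 5  ⊔preds={0,1}  new={0,1,2}  old={2}  +wl: 

Least fixpoint reached:
  node 0: {0,1,2}
  node 1: {0,2}
  node 2: {0,1,2}
  node 3: {0,1}
  node 4: {0,1}
  node 5: {0,1,2}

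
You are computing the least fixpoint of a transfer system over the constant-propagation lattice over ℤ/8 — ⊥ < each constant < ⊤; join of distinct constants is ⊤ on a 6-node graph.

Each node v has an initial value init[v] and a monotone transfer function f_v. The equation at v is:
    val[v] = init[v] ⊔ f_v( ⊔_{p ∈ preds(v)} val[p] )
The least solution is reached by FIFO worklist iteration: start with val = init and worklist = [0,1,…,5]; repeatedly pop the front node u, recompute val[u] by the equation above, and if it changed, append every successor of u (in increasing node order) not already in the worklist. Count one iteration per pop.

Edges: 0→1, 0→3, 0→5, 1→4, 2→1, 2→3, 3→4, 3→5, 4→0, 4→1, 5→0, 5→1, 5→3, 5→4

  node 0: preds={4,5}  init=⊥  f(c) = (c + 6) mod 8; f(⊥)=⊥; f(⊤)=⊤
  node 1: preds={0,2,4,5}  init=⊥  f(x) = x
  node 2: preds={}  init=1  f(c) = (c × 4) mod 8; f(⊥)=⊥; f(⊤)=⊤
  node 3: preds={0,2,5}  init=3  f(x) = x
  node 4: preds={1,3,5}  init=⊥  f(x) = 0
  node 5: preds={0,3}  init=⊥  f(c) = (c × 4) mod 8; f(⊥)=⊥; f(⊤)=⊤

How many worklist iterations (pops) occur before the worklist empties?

11

Trace (11 dequeues):
  [1] u=0 | in ⊥ | out ⊥ | ==
  [2] u=1 | in 1 | out 1 | prev ⊥ | push {}
  [3] u=2 | in ⊥ | out 1 | ==
  [4] u=3 | in 1 | out ⊤ | prev 3 | push {}
  [5] u=4 | in ⊤ | out 0 | prev ⊥ | push {0,1}
  [6] u=5 | in ⊤ | out ⊤ | prev ⊥ | push {3,4}
  [7] u=0 | in ⊤ | out ⊤ | prev ⊥ | push {5}
  [8] u=1 | in ⊤ | out ⊤ | prev 1 | push {}
  [9] u=3 | in ⊤ | out ⊤ | ==
  [10] u=4 | in ⊤ | out 0 | ==
  [11] u=5 | in ⊤ | out ⊤ | ==

Converged values:
  [0] ⊤
  [1] ⊤
  [2] 1
  [3] ⊤
  [4] 0
  [5] ⊤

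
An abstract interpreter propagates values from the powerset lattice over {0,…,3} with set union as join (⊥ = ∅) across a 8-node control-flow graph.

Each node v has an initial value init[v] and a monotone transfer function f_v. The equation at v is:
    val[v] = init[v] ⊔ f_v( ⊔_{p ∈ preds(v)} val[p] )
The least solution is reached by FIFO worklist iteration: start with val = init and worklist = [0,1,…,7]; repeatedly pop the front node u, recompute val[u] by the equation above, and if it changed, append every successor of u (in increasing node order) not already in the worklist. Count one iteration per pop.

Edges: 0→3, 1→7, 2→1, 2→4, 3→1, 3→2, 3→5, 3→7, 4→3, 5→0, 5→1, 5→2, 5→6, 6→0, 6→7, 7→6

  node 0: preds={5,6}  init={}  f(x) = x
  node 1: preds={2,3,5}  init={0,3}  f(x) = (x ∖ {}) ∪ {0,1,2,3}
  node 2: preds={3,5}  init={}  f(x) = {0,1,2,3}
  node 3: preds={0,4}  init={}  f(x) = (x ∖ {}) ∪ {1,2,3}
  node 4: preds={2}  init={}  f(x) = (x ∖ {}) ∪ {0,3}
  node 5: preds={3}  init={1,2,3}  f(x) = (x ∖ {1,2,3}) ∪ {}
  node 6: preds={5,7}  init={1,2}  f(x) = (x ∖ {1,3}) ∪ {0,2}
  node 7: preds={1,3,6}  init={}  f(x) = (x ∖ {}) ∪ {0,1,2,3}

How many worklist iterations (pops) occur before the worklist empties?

Worklist (22 pops):
  #1 pop 0: in={1,2,3} → {1,2,3} (was {}); enqueue []
  #2 pop 1: in={1,2,3} → {0,1,2,3} (was {0,3}); enqueue []
  #3 pop 2: in={1,2,3} → {0,1,2,3} (was {}); enqueue [1]
  #4 pop 3: in={1,2,3} → {1,2,3} (was {}); enqueue [2]
  #5 pop 4: in={0,1,2,3} → {0,1,2,3} (was {}); enqueue [3]
  #6 pop 5: in={1,2,3} → {1,2,3} (no change)
  #7 pop 6: in={1,2,3} → {0,1,2} (was {1,2}); enqueue [0]
  #8 pop 7: in={0,1,2,3} → {0,1,2,3} (was {}); enqueue [6]
  #9 pop 1: in={0,1,2,3} → {0,1,2,3} (no change)
  #10 pop 2: in={1,2,3} → {0,1,2,3} (no change)
  #11 pop 3: in={0,1,2,3} → {0,1,2,3} (was {1,2,3}); enqueue [1,2,5,7]
  #12 pop 0: in={0,1,2,3} → {0,1,2,3} (was {1,2,3}); enqueue [3]
  #13 pop 6: in={0,1,2,3} → {0,1,2} (no change)
  #14 pop 1: in={0,1,2,3} → {0,1,2,3} (no change)
  #15 pop 2: in={0,1,2,3} → {0,1,2,3} (no change)
  #16 pop 5: in={0,1,2,3} → {0,1,2,3} (was {1,2,3}); enqueue [0,1,2,6]
  #17 pop 7: in={0,1,2,3} → {0,1,2,3} (no change)
  #18 pop 3: in={0,1,2,3} → {0,1,2,3} (no change)
  #19 pop 0: in={0,1,2,3} → {0,1,2,3} (no change)
  #20 pop 1: in={0,1,2,3} → {0,1,2,3} (no change)
  #21 pop 2: in={0,1,2,3} → {0,1,2,3} (no change)
  #22 pop 6: in={0,1,2,3} → {0,1,2} (no change)

Fixpoint:
  val[0] = {0,1,2,3}
  val[1] = {0,1,2,3}
  val[2] = {0,1,2,3}
  val[3] = {0,1,2,3}
  val[4] = {0,1,2,3}
  val[5] = {0,1,2,3}
  val[6] = {0,1,2}
  val[7] = {0,1,2,3}

22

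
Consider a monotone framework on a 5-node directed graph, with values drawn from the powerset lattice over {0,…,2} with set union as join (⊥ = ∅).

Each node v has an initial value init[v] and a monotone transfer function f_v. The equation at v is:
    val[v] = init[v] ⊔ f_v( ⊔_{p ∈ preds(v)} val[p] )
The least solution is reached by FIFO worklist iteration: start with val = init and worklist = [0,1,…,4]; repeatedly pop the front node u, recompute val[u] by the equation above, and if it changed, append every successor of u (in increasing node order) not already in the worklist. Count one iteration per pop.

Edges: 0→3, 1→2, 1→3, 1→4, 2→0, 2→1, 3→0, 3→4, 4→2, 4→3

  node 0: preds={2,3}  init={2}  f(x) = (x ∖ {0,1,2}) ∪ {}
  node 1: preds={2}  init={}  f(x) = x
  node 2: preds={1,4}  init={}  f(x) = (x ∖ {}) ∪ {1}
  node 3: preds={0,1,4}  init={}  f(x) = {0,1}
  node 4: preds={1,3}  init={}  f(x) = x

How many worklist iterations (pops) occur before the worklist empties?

15

Trace (15 dequeues):
  [1] u=0 | in {} | out {2} | ==
  [2] u=1 | in {} | out {} | ==
  [3] u=2 | in {} | out {1} | prev {} | push {0,1}
  [4] u=3 | in {2} | out {0,1} | prev {} | push {}
  [5] u=4 | in {0,1} | out {0,1} | prev {} | push {2,3}
  [6] u=0 | in {0,1} | out {2} | ==
  [7] u=1 | in {1} | out {1} | prev {} | push {4}
  [8] u=2 | in {0,1} | out {0,1} | prev {1} | push {0,1}
  [9] u=3 | in {0,1,2} | out {0,1} | ==
  [10] u=4 | in {0,1} | out {0,1} | ==
  [11] u=0 | in {0,1} | out {2} | ==
  [12] u=1 | in {0,1} | out {0,1} | prev {1} | push {2,3,4}
  [13] u=2 | in {0,1} | out {0,1} | ==
  [14] u=3 | in {0,1,2} | out {0,1} | ==
  [15] u=4 | in {0,1} | out {0,1} | ==

Converged values:
  [0] {2}
  [1] {0,1}
  [2] {0,1}
  [3] {0,1}
  [4] {0,1}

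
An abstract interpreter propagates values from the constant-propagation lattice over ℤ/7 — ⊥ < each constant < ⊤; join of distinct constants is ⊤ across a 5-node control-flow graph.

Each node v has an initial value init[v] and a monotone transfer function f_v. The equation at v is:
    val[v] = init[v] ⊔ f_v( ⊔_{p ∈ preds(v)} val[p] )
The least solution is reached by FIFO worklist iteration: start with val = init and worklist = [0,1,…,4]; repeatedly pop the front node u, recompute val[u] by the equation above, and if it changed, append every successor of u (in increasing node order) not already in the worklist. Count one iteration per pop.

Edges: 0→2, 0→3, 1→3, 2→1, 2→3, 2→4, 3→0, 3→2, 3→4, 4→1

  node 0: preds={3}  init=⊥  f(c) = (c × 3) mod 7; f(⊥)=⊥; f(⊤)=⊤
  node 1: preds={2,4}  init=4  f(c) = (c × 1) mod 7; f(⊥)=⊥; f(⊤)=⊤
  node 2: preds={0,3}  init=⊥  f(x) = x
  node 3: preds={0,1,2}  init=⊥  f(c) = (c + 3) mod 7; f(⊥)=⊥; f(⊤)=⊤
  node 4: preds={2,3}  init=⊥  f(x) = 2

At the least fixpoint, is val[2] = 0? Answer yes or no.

no

Iteration log — 15 steps:
  step 1. node 0  ⊔preds=⊥  new=⊥  stable
  step 2. node 1  ⊔preds=⊥  new=4  stable
  step 3. node 2  ⊔preds=⊥  new=⊥  stable
  step 4. node 3  ⊔preds=4  new=0  old=⊥  +wl: 0,2
  step 5. node 4  ⊔preds=0  new=2  old=⊥  +wl: 1
  step 6. node 0  ⊔preds=0  new=0  old=⊥  +wl: 3
  step 7. node 2  ⊔preds=0  new=0  old=⊥  +wl: 4
  step 8. node 1  ⊔preds=⊤  new=⊤  old=4  +wl: 
  step 9. node 3  ⊔preds=⊤  new=⊤  old=0  +wl: 0,2
  step 10. node 4  ⊔preds=⊤  new=2  stable
  step 11. node 0  ⊔preds=⊤  new=⊤  old=0  +wl: 3
  step 12. node 2  ⊔preds=⊤  new=⊤  old=0  +wl: 1,4
  step 13. node 3  ⊔preds=⊤  new=⊤  stable
  step 14. node 1  ⊔preds=⊤  new=⊤  stable
  step 15. node 4  ⊔preds=⊤  new=2  stable

Least fixpoint reached:
  node 0: ⊤
  node 1: ⊤
  node 2: ⊤
  node 3: ⊤
  node 4: 2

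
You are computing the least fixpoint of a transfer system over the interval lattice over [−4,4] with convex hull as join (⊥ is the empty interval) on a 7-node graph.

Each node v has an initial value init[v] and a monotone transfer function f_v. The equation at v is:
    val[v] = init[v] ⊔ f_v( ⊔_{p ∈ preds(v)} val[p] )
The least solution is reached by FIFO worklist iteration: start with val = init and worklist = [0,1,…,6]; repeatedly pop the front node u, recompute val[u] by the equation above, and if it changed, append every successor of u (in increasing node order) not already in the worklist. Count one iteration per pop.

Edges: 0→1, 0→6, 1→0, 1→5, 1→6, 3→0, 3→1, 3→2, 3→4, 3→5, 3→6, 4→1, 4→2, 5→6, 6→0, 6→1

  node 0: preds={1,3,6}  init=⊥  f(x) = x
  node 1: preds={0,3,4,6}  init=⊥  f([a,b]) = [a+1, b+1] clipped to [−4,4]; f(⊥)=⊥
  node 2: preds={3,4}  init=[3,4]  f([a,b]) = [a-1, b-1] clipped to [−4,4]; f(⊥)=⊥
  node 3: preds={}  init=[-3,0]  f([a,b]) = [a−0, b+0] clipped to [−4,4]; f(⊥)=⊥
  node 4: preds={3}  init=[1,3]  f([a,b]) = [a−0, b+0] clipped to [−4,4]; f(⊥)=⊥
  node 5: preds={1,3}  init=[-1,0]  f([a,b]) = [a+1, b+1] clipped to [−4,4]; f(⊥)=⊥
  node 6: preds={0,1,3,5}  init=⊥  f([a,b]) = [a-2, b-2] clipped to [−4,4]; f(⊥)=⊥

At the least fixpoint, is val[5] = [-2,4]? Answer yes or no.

Worklist (13 pops):
  #1 pop 0: in=[-3,0] → [-3,0] (was ⊥); enqueue []
  #2 pop 1: in=[-3,3] → [-2,4] (was ⊥); enqueue [0]
  #3 pop 2: in=[-3,3] → [-4,4] (was [3,4]); enqueue []
  #4 pop 3: in=⊥ → [-3,0] (no change)
  #5 pop 4: in=[-3,0] → [-3,3] (was [1,3]); enqueue [1,2]
  #6 pop 5: in=[-3,4] → [-2,4] (was [-1,0]); enqueue []
  #7 pop 6: in=[-3,4] → [-4,2] (was ⊥); enqueue []
  #8 pop 0: in=[-4,4] → [-4,4] (was [-3,0]); enqueue [6]
  #9 pop 1: in=[-4,4] → [-3,4] (was [-2,4]); enqueue [0,5]
  #10 pop 2: in=[-3,3] → [-4,4] (no change)
  #11 pop 6: in=[-4,4] → [-4,2] (no change)
  #12 pop 0: in=[-4,4] → [-4,4] (no change)
  #13 pop 5: in=[-3,4] → [-2,4] (no change)

Fixpoint:
  val[0] = [-4,4]
  val[1] = [-3,4]
  val[2] = [-4,4]
  val[3] = [-3,0]
  val[4] = [-3,3]
  val[5] = [-2,4]
  val[6] = [-4,2]

yes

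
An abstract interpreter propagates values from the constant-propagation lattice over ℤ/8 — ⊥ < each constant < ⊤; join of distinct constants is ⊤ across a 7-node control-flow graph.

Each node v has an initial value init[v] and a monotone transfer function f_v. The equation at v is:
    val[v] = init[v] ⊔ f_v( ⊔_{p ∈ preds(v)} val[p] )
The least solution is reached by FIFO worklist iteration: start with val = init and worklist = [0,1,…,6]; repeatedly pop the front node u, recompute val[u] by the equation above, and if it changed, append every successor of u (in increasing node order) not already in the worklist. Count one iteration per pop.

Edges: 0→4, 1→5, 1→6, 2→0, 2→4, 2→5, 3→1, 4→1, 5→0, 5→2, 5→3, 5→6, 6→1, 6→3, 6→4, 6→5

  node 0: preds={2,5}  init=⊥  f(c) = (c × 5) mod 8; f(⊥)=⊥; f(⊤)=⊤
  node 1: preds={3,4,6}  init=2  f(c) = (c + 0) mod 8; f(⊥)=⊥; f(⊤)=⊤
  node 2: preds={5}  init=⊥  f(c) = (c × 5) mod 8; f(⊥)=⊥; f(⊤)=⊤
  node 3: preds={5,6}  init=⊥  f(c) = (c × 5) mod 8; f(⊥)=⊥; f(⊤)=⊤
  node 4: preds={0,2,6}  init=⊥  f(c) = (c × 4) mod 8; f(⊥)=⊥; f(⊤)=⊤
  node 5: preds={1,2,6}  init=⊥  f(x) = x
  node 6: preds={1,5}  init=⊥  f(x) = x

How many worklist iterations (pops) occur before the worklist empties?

Iteration log — 25 steps:
  step 1. node 0  ⊔preds=⊥  new=⊥  stable
  step 2. node 1  ⊔preds=⊥  new=2  stable
  step 3. node 2  ⊔preds=⊥  new=⊥  stable
  step 4. node 3  ⊔preds=⊥  new=⊥  stable
  step 5. node 4  ⊔preds=⊥  new=⊥  stable
  step 6. node 5  ⊔preds=2  new=2  old=⊥  +wl: 0,2,3
  step 7. node 6  ⊔preds=2  new=2  old=⊥  +wl: 1,4,5
  step 8. node 0  ⊔preds=2  new=2  old=⊥  +wl: 
  step 9. node 2  ⊔preds=2  new=2  old=⊥  +wl: 0
  step 10. node 3  ⊔preds=2  new=2  old=⊥  +wl: 
  step 11. node 1  ⊔preds=2  new=2  stable
  step 12. node 4  ⊔preds=2  new=0  old=⊥  +wl: 1
  step 13. node 5  ⊔preds=2  new=2  stable
  step 14. node 0  ⊔preds=2  new=2  stable
  step 15. node 1  ⊔preds=⊤  new=⊤  old=2  +wl: 5,6
  step 16. node 5  ⊔preds=⊤  new=⊤  old=2  +wl: 0,2,3
  step 17. node 6  ⊔preds=⊤  new=⊤  old=2  +wl: 1,4,5
  step 18. node 0  ⊔preds=⊤  new=⊤  old=2  +wl: 
  step 19. node 2  ⊔preds=⊤  new=⊤  old=2  +wl: 0
  step 20. node 3  ⊔preds=⊤  new=⊤  old=2  +wl: 
  step 21. node 1  ⊔preds=⊤  new=⊤  stable
  step 22. node 4  ⊔preds=⊤  new=⊤  old=0  +wl: 1
  step 23. node 5  ⊔preds=⊤  new=⊤  stable
  step 24. node 0  ⊔preds=⊤  new=⊤  stable
  step 25. node 1  ⊔preds=⊤  new=⊤  stable

Least fixpoint reached:
  node 0: ⊤
  node 1: ⊤
  node 2: ⊤
  node 3: ⊤
  node 4: ⊤
  node 5: ⊤
  node 6: ⊤

25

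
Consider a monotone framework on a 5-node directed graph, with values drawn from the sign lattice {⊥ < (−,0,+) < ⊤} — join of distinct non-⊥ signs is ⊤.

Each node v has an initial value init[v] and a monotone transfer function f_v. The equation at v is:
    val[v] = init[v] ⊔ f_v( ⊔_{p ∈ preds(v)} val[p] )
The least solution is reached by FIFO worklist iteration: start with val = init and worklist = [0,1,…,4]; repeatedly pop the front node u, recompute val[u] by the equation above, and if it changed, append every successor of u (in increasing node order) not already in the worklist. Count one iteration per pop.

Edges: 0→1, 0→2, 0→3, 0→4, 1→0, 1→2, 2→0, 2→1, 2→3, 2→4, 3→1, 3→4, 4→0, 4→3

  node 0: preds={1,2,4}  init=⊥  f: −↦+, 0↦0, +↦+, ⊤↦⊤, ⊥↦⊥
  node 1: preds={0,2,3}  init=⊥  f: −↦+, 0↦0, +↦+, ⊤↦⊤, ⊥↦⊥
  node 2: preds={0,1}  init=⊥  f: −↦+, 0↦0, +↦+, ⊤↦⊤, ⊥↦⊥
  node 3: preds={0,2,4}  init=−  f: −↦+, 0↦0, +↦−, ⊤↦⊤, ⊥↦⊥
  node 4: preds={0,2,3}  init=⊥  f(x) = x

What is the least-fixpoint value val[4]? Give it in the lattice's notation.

Trace (13 dequeues):
  [1] u=0 | in ⊥ | out ⊥ | ==
  [2] u=1 | in − | out + | prev ⊥ | push {0}
  [3] u=2 | in + | out + | prev ⊥ | push {1}
  [4] u=3 | in + | out − | ==
  [5] u=4 | in ⊤ | out ⊤ | prev ⊥ | push {3}
  [6] u=0 | in ⊤ | out ⊤ | prev ⊥ | push {2,4}
  [7] u=1 | in ⊤ | out ⊤ | prev + | push {0}
  [8] u=3 | in ⊤ | out ⊤ | prev − | push {1}
  [9] u=2 | in ⊤ | out ⊤ | prev + | push {3}
  [10] u=4 | in ⊤ | out ⊤ | ==
  [11] u=0 | in ⊤ | out ⊤ | ==
  [12] u=1 | in ⊤ | out ⊤ | ==
  [13] u=3 | in ⊤ | out ⊤ | ==

Converged values:
  [0] ⊤
  [1] ⊤
  [2] ⊤
  [3] ⊤
  [4] ⊤

⊤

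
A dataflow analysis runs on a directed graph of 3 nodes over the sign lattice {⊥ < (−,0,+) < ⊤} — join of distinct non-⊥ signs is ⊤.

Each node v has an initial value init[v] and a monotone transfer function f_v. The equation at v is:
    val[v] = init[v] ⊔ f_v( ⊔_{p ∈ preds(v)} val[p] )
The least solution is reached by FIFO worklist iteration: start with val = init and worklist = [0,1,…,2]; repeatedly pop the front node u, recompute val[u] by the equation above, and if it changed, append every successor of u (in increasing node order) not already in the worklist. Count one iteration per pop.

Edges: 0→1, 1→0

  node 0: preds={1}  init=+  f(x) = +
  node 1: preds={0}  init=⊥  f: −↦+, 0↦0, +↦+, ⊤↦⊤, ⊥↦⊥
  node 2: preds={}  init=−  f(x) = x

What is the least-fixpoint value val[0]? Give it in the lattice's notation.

Trace (4 dequeues):
  [1] u=0 | in ⊥ | out + | ==
  [2] u=1 | in + | out + | prev ⊥ | push {0}
  [3] u=2 | in ⊥ | out − | ==
  [4] u=0 | in + | out + | ==

Converged values:
  [0] +
  [1] +
  [2] −

+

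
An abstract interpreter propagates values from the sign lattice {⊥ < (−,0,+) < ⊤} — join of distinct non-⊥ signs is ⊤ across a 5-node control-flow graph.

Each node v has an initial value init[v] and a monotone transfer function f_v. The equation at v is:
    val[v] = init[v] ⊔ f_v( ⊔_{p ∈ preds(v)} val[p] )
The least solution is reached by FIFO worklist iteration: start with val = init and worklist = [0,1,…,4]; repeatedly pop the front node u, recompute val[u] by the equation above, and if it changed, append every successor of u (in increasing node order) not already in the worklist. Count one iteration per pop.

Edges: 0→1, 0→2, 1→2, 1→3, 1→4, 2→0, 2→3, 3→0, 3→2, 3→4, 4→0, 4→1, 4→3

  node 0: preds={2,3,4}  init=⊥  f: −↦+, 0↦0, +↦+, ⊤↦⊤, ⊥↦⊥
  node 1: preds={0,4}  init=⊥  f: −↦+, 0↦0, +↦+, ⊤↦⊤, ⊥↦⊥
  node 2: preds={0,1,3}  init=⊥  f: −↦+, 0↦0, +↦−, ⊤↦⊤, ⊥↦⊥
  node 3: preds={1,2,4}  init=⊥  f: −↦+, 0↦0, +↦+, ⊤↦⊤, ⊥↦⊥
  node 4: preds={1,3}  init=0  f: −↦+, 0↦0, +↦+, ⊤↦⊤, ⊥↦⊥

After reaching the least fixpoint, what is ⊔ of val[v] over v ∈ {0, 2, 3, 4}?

Worklist (7 pops):
  #1 pop 0: in=0 → 0 (was ⊥); enqueue []
  #2 pop 1: in=0 → 0 (was ⊥); enqueue []
  #3 pop 2: in=0 → 0 (was ⊥); enqueue [0]
  #4 pop 3: in=0 → 0 (was ⊥); enqueue [2]
  #5 pop 4: in=0 → 0 (no change)
  #6 pop 0: in=0 → 0 (no change)
  #7 pop 2: in=0 → 0 (no change)

Fixpoint:
  val[0] = 0
  val[1] = 0
  val[2] = 0
  val[3] = 0
  val[4] = 0

0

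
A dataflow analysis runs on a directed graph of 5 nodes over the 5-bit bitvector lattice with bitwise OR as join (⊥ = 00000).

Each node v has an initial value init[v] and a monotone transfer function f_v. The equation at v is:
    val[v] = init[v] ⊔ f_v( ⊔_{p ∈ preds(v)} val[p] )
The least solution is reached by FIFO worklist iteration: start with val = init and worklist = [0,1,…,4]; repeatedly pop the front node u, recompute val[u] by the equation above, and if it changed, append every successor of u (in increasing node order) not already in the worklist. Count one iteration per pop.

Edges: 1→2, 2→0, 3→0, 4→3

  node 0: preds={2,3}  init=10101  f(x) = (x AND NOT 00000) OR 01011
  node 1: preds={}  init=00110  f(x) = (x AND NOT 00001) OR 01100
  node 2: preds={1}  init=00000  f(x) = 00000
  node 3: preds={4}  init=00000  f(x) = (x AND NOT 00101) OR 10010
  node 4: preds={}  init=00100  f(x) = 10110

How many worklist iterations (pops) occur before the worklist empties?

Trace (7 dequeues):
  [1] u=0 | in 00000 | out 11111 | prev 10101 | push {}
  [2] u=1 | in 00000 | out 01110 | prev 00110 | push {}
  [3] u=2 | in 01110 | out 00000 | ==
  [4] u=3 | in 00100 | out 10010 | prev 00000 | push {0}
  [5] u=4 | in 00000 | out 10110 | prev 00100 | push {3}
  [6] u=0 | in 10010 | out 11111 | ==
  [7] u=3 | in 10110 | out 10010 | ==

Converged values:
  [0] 11111
  [1] 01110
  [2] 00000
  [3] 10010
  [4] 10110

7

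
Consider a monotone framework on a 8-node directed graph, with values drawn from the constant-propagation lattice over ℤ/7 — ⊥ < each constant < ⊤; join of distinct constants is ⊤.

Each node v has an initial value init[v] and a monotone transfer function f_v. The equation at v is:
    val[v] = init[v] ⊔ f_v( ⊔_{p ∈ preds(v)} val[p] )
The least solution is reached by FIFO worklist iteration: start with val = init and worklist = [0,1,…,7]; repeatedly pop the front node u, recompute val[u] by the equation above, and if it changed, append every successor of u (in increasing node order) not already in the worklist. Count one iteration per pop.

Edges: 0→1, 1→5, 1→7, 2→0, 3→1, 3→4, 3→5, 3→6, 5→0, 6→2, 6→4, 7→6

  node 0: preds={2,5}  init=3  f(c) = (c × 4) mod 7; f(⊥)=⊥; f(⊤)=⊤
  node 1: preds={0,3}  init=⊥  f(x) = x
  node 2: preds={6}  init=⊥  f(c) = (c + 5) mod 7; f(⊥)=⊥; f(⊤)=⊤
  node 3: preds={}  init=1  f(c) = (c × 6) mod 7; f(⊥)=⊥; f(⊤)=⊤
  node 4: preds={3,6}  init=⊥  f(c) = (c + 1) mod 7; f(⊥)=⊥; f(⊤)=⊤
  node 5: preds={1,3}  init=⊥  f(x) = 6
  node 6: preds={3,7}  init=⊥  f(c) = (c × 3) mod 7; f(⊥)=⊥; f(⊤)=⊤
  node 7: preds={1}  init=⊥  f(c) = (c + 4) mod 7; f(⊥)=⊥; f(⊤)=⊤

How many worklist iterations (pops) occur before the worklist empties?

17

Iteration log — 17 steps:
  step 1. node 0  ⊔preds=⊥  new=3  stable
  step 2. node 1  ⊔preds=⊤  new=⊤  old=⊥  +wl: 
  step 3. node 2  ⊔preds=⊥  new=⊥  stable
  step 4. node 3  ⊔preds=⊥  new=1  stable
  step 5. node 4  ⊔preds=1  new=2  old=⊥  +wl: 
  step 6. node 5  ⊔preds=⊤  new=6  old=⊥  +wl: 0
  step 7. node 6  ⊔preds=1  new=3  old=⊥  +wl: 2,4
  step 8. node 7  ⊔preds=⊤  new=⊤  old=⊥  +wl: 6
  step 9. node 0  ⊔preds=6  new=3  stable
  step 10. node 2  ⊔preds=3  new=1  old=⊥  +wl: 0
  step 11. node 4  ⊔preds=⊤  new=⊤  old=2  +wl: 
  step 12. node 6  ⊔preds=⊤  new=⊤  old=3  +wl: 2,4
  step 13. node 0  ⊔preds=⊤  new=⊤  old=3  +wl: 1
  step 14. node 2  ⊔preds=⊤  new=⊤  old=1  +wl: 0
  step 15. node 4  ⊔preds=⊤  new=⊤  stable
  step 16. node 1  ⊔preds=⊤  new=⊤  stable
  step 17. node 0  ⊔preds=⊤  new=⊤  stable

Least fixpoint reached:
  node 0: ⊤
  node 1: ⊤
  node 2: ⊤
  node 3: 1
  node 4: ⊤
  node 5: 6
  node 6: ⊤
  node 7: ⊤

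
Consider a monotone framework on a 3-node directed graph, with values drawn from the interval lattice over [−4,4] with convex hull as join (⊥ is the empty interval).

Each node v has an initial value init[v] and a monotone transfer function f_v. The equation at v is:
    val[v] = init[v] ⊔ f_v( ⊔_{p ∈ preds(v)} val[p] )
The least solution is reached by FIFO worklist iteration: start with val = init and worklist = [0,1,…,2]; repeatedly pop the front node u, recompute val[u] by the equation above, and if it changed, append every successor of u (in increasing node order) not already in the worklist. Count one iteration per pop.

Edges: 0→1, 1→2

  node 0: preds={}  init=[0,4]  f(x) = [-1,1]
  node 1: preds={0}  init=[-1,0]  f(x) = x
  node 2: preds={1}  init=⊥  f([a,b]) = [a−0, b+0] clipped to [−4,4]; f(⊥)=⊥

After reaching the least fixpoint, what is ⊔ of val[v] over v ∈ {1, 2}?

[-1,4]

Iteration log — 3 steps:
  step 1. node 0  ⊔preds=⊥  new=[-1,4]  old=[0,4]  +wl: 
  step 2. node 1  ⊔preds=[-1,4]  new=[-1,4]  old=[-1,0]  +wl: 
  step 3. node 2  ⊔preds=[-1,4]  new=[-1,4]  old=⊥  +wl: 

Least fixpoint reached:
  node 0: [-1,4]
  node 1: [-1,4]
  node 2: [-1,4]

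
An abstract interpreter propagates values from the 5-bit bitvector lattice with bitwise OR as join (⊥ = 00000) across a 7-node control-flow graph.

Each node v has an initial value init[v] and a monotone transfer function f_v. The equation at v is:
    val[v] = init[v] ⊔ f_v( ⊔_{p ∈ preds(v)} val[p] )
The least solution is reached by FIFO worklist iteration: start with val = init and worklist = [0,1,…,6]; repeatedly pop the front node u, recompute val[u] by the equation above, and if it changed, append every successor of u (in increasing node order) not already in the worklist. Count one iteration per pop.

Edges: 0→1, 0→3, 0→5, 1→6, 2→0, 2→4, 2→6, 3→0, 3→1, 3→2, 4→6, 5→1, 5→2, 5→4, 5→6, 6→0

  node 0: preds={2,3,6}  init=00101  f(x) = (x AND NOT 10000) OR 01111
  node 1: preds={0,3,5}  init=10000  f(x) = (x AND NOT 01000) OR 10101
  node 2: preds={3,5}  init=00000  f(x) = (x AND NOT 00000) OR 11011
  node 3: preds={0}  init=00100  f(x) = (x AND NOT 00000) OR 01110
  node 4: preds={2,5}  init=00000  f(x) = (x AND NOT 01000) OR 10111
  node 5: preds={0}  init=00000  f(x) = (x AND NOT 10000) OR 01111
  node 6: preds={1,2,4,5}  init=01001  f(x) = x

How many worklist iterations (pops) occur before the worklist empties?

Worklist (11 pops):
  #1 pop 0: in=01101 → 01111 (was 00101); enqueue []
  #2 pop 1: in=01111 → 10111 (was 10000); enqueue []
  #3 pop 2: in=00100 → 11111 (was 00000); enqueue [0]
  #4 pop 3: in=01111 → 01111 (was 00100); enqueue [1,2]
  #5 pop 4: in=11111 → 10111 (was 00000); enqueue []
  #6 pop 5: in=01111 → 01111 (was 00000); enqueue [4]
  #7 pop 6: in=11111 → 11111 (was 01001); enqueue []
  #8 pop 0: in=11111 → 01111 (no change)
  #9 pop 1: in=01111 → 10111 (no change)
  #10 pop 2: in=01111 → 11111 (no change)
  #11 pop 4: in=11111 → 10111 (no change)

Fixpoint:
  val[0] = 01111
  val[1] = 10111
  val[2] = 11111
  val[3] = 01111
  val[4] = 10111
  val[5] = 01111
  val[6] = 11111

11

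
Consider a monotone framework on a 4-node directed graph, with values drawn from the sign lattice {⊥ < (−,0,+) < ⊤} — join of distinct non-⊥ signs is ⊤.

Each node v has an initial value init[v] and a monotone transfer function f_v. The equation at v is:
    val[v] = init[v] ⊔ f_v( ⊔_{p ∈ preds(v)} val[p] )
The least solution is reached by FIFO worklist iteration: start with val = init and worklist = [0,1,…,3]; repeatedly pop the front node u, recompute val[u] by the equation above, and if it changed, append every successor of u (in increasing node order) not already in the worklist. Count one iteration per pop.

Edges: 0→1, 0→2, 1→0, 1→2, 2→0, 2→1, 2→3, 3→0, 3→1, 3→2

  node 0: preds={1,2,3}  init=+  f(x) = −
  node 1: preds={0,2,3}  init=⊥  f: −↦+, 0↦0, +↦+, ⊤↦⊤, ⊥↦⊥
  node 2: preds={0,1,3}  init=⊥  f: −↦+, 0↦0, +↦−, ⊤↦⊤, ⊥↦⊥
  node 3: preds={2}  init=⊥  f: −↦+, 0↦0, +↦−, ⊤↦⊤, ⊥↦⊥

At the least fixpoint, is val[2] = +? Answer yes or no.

no

Trace (7 dequeues):
  [1] u=0 | in ⊥ | out ⊤ | prev + | push {}
  [2] u=1 | in ⊤ | out ⊤ | prev ⊥ | push {0}
  [3] u=2 | in ⊤ | out ⊤ | prev ⊥ | push {1}
  [4] u=3 | in ⊤ | out ⊤ | prev ⊥ | push {2}
  [5] u=0 | in ⊤ | out ⊤ | ==
  [6] u=1 | in ⊤ | out ⊤ | ==
  [7] u=2 | in ⊤ | out ⊤ | ==

Converged values:
  [0] ⊤
  [1] ⊤
  [2] ⊤
  [3] ⊤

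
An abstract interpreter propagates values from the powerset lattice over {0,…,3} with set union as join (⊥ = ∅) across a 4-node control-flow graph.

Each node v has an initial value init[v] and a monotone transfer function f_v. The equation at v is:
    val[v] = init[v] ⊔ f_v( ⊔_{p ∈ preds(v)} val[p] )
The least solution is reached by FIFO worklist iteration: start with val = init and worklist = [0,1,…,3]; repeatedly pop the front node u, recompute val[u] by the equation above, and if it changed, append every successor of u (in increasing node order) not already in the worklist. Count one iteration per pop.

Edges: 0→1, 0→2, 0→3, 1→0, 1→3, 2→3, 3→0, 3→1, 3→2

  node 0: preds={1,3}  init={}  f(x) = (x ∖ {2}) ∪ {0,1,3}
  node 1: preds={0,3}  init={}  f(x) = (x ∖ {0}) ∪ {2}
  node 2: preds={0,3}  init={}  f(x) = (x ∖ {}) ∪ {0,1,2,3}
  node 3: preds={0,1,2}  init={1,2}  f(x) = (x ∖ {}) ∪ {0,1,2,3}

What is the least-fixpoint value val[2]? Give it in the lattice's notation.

{0,1,2,3}

Trace (7 dequeues):
  [1] u=0 | in {1,2} | out {0,1,3} | prev {} | push {}
  [2] u=1 | in {0,1,2,3} | out {1,2,3} | prev {} | push {0}
  [3] u=2 | in {0,1,2,3} | out {0,1,2,3} | prev {} | push {}
  [4] u=3 | in {0,1,2,3} | out {0,1,2,3} | prev {1,2} | push {1,2}
  [5] u=0 | in {0,1,2,3} | out {0,1,3} | ==
  [6] u=1 | in {0,1,2,3} | out {1,2,3} | ==
  [7] u=2 | in {0,1,2,3} | out {0,1,2,3} | ==

Converged values:
  [0] {0,1,3}
  [1] {1,2,3}
  [2] {0,1,2,3}
  [3] {0,1,2,3}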